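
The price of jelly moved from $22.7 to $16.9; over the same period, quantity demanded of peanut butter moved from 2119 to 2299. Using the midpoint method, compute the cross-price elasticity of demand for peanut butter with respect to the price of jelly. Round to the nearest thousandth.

-0.278

%ΔQ_x = (2299 − 2119)/[(2119+2299)/2] = 180/2209 ≈ 0.0815.
%ΔP_y = (16.9 − 22.7)/[(22.7+16.9)/2] ≈ -0.2929.
E_xy = 0.0815/-0.2929 ≈ -0.278.
E_xy < 0, so peanut butter and jelly are complements.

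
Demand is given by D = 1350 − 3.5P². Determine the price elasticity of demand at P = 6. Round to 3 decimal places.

-0.206

At P = 6, D = 1224.
dD/dP = −2·3.5·P = −42.
Point elasticity E = (dD/dP)·(P/D) = -42 × 6/1224 ≈ -0.206.
|E| < 1, so demand is inelastic at this price.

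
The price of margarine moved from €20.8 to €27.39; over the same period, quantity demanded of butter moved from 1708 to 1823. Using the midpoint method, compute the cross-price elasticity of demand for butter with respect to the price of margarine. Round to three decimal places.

0.238

%ΔQ_x = (1823 − 1708)/[(1708+1823)/2] = 115/1765.5 ≈ 0.0651.
%ΔP_y = (27.39 − 20.8)/[(20.8+27.39)/2] ≈ 0.2735.
E_xy = 0.0651/0.2735 ≈ 0.238.
E_xy > 0, so butter and margarine are substitutes.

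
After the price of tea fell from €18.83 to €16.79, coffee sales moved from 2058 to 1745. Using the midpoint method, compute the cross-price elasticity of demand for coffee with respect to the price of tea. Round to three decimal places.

%ΔQ_x = (1745 − 2058)/[(2058+1745)/2] = -313/1901.5 ≈ -0.1646.
%ΔP_y = (16.79 − 18.83)/[(18.83+16.79)/2] ≈ -0.1145.
E_xy = -0.1646/-0.1145 ≈ 1.437.
E_xy > 0, so coffee and tea are substitutes.

1.437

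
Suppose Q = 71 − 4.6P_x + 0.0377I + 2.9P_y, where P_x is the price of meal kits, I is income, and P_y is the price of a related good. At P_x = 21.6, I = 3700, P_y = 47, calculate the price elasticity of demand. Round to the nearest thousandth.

First evaluate Q: 71 − 4.6(21.6) + 0.0377(3700) + 2.9(47) = 71 − 99.36 + 139.49 + 136.3 = 247.43.
∂Q/∂P_x = −4.6, so E_p = (−4.6)·(21.6/247.43) ≈ -0.402.
|E_p| < 1: demand is inelastic.

-0.402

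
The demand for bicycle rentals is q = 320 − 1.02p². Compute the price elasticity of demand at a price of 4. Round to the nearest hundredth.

-0.11

At p = 4, q = 303.68.
dq/dp = −2·1.02·p = −8.16.
Point elasticity E = (dq/dp)·(p/q) = -8.16 × 4/303.68 ≈ -0.11.
|E| < 1, so demand is inelastic at this price.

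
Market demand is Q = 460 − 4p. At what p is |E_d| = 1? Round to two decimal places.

57.50

For linear demand Q = a − bp, E = −bp/(a − bp). |E| = 1 ⇒ bp = a − bp ⇒ p = a/(2b).
p = 460/(2·4) = 57.50.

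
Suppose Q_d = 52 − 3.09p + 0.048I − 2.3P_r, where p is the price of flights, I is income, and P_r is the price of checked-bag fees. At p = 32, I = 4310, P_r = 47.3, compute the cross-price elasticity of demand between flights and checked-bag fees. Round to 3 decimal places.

First evaluate Q_d: 52 − 3.09(32) + 0.048(4310) − 2.3(47.3) = 52 − 98.88 + 206.88 − 108.79 = 51.21.
∂Q_d/∂P_r = −2.3, so E_xy = -2.3·(47.3/51.21) ≈ -2.124.
E_xy < 0: the goods are complements.

-2.124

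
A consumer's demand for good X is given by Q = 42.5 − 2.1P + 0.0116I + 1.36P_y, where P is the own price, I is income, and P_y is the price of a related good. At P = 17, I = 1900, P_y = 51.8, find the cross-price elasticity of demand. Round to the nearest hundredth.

0.71

Q = 42.5 − 2.1(17) + 0.0116(1900) + 1.36(51.8) = 42.5 − 35.7 + 22.04 + 70.448 = 99.288.
∂Q/∂P_y = +1.36, so E_xy = 1.36·(51.8/99.288) ≈ 0.71.
E_xy > 0: the goods are substitutes.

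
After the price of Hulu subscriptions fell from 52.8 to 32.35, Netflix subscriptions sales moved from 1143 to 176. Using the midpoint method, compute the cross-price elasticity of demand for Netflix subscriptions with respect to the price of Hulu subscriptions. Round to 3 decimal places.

3.053

%ΔQ_x = (176 − 1143)/[(1143+176)/2] = -967/659.5 ≈ -1.4663.
%ΔP_y = (32.35 − 52.8)/[(52.8+32.35)/2] ≈ -0.4803.
E_xy = -1.4663/-0.4803 ≈ 3.053.
E_xy > 0, so Netflix subscriptions and Hulu subscriptions are substitutes.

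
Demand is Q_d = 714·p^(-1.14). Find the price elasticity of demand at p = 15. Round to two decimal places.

For a Cobb–Douglas (constant-elasticity) form Q_d = A·p^α·…, the elasticity with respect to p equals the exponent α at every point.
Here the exponent on p is -1.14, so the price elasticity of demand is -1.14.

-1.14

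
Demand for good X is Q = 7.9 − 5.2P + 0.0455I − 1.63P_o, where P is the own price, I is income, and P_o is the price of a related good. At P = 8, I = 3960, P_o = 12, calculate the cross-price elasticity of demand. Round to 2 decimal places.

-0.15

Substituting, Q = 7.9 − 5.2(8) + 0.0455(3960) − 1.63(12) = 7.9 − 41.6 + 180.18 − 19.56 = 126.92.
∂Q/∂P_o = −1.63, so E_xy = -1.63·(12/126.92) ≈ -0.15.
E_xy < 0: the goods are complements.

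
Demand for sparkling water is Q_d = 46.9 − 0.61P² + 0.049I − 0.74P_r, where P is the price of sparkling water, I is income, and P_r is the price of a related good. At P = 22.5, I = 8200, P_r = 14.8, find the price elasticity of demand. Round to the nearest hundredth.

Evaluating quantity at (P, I, P_r) gives Q_d = 46.9 − 0.61(22.5)² + 0.049(8200) − 0.74(14.8) = 46.9 − 308.8125 + 401.8 − 10.952 = 128.9355.
∂Q_d/∂P = −2·0.61·P = -27.45, so E_p = -27.45·(22.5/128.9355) ≈ -4.79.
|E_p| > 1: demand is elastic.

-4.79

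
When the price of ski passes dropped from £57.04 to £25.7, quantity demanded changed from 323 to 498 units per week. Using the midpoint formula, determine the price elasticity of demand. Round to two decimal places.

-0.56

%ΔQ = (498 − 323)/[(323 + 498)/2] = 175/410.5 ≈ 0.4263.
%ΔP = (25.7 − 57.04)/[(57.04 + 25.7)/2] = -31.34/41.37 ≈ -0.7576.
Arc elasticity E = %ΔQ/%ΔP ≈ 0.4263/-0.7576 ≈ -0.56.
|E| < 1: demand is inelastic over this range.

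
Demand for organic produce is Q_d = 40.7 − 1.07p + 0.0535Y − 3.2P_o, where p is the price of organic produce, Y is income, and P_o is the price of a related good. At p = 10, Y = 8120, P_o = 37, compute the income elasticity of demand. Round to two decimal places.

1.26

Q_d = 40.7 − 1.07(10) + 0.0535(8120) − 3.2(37) = 40.7 − 10.7 + 434.42 − 118.4 = 346.02.
∂Q_d/∂Y = +0.0535, so E_I = 0.0535·(8120/346.02) ≈ 1.26.
E_I > 1: normal good (luxury).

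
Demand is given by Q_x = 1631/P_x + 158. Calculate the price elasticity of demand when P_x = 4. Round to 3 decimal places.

At P_x = 4, Q_x = 565.75.
dQ_x/dP_x = −1631/P_x² = −101.9375.
Point elasticity E = (dQ_x/dP_x)·(P_x/Q_x) = -101.9375 × 4/565.75 ≈ -0.721.
|E| < 1, so demand is inelastic at this price.

-0.721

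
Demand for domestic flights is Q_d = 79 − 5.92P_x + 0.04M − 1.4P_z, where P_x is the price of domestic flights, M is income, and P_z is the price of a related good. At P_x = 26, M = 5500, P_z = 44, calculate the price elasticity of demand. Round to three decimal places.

Evaluating quantity at (P_x, M, P_z) gives Q_d = 79 − 5.92(26) + 0.04(5500) − 1.4(44) = 79 − 153.92 + 220 − 61.6 = 83.48.
∂Q_d/∂P_x = −5.92, so E_p = (−5.92)·(26/83.48) ≈ -1.844.
|E_p| > 1: demand is elastic.

-1.844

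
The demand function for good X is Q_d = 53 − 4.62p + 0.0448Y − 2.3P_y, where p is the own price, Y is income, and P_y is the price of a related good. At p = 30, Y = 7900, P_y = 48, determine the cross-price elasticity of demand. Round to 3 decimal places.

-0.699

At the given point, Q_d = 53 − 4.62(30) + 0.0448(7900) − 2.3(48) = 53 − 138.6 + 353.92 − 110.4 = 157.92.
∂Q_d/∂P_y = −2.3, so E_xy = -2.3·(48/157.92) ≈ -0.699.
E_xy < 0: the goods are complements.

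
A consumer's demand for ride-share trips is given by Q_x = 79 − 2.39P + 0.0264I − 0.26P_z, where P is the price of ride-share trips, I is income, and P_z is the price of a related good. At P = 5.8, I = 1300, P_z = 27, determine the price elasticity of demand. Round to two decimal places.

Substituting, Q_x = 79 − 2.39(5.8) + 0.0264(1300) − 0.26(27) = 79 − 13.862 + 34.32 − 7.02 = 92.438.
∂Q_x/∂P = −2.39, so E_p = (−2.39)·(5.8/92.438) ≈ -0.15.
|E_p| < 1: demand is inelastic.

-0.15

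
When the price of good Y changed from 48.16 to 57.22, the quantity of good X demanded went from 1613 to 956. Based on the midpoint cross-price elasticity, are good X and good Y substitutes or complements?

%ΔQ_x = (956 − 1613)/[(1613+956)/2] = -657/1284.5 ≈ -0.5115.
%ΔP_y = (57.22 − 48.16)/[(48.16+57.22)/2] ≈ 0.1719.
E_xy = -0.5115/0.1719 ≈ -2.975.
E_xy < 0, so the goods are complements.

complements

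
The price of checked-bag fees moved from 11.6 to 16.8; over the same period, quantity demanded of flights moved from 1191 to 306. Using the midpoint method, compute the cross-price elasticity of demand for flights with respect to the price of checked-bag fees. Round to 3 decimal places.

%ΔQ_x = (306 − 1191)/[(1191+306)/2] = -885/748.5 ≈ -1.1824.
%ΔP_y = (16.8 − 11.6)/[(11.6+16.8)/2] ≈ 0.3662.
E_xy = -1.1824/0.3662 ≈ -3.229.
E_xy < 0, so flights and checked-bag fees are complements.

-3.229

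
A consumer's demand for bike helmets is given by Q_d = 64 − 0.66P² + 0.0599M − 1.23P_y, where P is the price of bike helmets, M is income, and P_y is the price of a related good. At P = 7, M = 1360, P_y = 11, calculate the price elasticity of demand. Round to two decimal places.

Evaluating quantity at (P, M, P_y) gives Q_d = 64 − 0.66(7)² + 0.0599(1360) − 1.23(11) = 64 − 32.34 + 81.464 − 13.53 = 99.594.
∂Q_d/∂P = −2·0.66·P = -9.24, so E_p = -9.24·(7/99.594) ≈ -0.65.
|E_p| < 1: demand is inelastic.

-0.65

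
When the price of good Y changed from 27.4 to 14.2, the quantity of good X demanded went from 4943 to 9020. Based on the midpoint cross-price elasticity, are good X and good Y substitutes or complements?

complements

%ΔQ_x = (9020 − 4943)/[(4943+9020)/2] = 4077/6981.5 ≈ 0.5840.
%ΔP_y = (14.2 − 27.4)/[(27.4+14.2)/2] ≈ -0.6346.
E_xy = 0.5840/-0.6346 ≈ -0.920.
E_xy < 0, so the goods are complements.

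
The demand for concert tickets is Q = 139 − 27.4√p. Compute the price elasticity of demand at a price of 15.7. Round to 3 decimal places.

At p = 15.7, Q = 30.4324.
dQ/dp = −27.4/(2√p) = −27.4/(2·3.9623).
Point elasticity E = (dQ/dp)·(p/Q) = -3.4576 × 15.7/30.4324 ≈ -1.784.
|E| > 1, so demand is elastic at this price.

-1.784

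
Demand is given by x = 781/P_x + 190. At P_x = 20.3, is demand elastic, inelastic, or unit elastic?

At P_x = 20.3, x = 228.4729.
dx/dP_x = −781/P_x² = −1.8952.
Point elasticity E = (dx/dP_x)·(P_x/x) = -1.8952 × 20.3/228.4729 ≈ -0.168.
|E| ≈ 0.168 < 1, so demand is inelastic.

inelastic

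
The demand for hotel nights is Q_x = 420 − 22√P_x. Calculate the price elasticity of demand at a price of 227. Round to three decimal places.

At P_x = 227, Q_x = 88.5366.
dQ_x/dP_x = −22/(2√P_x) = −22/(2·15.0665).
Point elasticity E = (dQ_x/dP_x)·(P_x/Q_x) = -0.7301 × 227/88.5366 ≈ -1.872.
|E| > 1, so demand is elastic at this price.

-1.872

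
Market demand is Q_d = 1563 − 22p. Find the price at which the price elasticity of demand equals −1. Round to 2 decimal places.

For linear demand Q_d = a − bp, E = −bp/(a − bp). |E| = 1 ⇒ bp = a − bp ⇒ p = a/(2b).
p = 1563/(2·22) ≈ 35.52.

35.52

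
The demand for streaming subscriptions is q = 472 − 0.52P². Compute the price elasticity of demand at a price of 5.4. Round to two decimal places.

-0.07

At P = 5.4, q = 456.8368.
dq/dP = −2·0.52·P = −5.616.
Point elasticity E = (dq/dP)·(P/q) = -5.616 × 5.4/456.8368 ≈ -0.07.
|E| < 1, so demand is inelastic at this price.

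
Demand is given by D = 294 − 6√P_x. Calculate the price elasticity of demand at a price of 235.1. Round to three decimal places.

At P_x = 235.1, D = 202.0022.
dD/dP_x = −6/(2√P_x) = −6/(2·15.333).
Point elasticity E = (dD/dP_x)·(P_x/D) = -0.1957 × 235.1/202.0022 ≈ -0.228.
|E| < 1, so demand is inelastic at this price.

-0.228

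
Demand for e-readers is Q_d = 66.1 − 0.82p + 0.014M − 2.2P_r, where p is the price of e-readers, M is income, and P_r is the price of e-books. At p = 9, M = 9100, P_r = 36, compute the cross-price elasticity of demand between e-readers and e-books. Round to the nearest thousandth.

-0.741

Evaluating quantity at (p, M, P_r) gives Q_d = 66.1 − 0.82(9) + 0.014(9100) − 2.2(36) = 66.1 − 7.38 + 127.4 − 79.2 = 106.92.
∂Q_d/∂P_r = −2.2, so E_xy = -2.2·(36/106.92) ≈ -0.741.
E_xy < 0: the goods are complements.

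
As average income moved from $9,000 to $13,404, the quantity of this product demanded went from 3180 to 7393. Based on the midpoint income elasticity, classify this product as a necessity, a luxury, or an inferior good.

%ΔQ = (7393 − 3180)/[(3180+7393)/2] = 4213/5286.5 ≈ 0.7969.
%ΔI = (13,404 − 9,000)/[(9,000+13,404)/2] = 4404/11202 ≈ 0.3931.
E_I = %ΔQ/%ΔI ≈ 2.027.
E_I > 1: normal good (luxury).

luxury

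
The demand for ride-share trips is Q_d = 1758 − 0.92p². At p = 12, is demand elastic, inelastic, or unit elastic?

inelastic

At p = 12, Q_d = 1625.52.
dQ_d/dp = −2·0.92·p = −22.08.
Point elasticity E = (dQ_d/dp)·(p/Q_d) = -22.08 × 12/1625.52 ≈ -0.163.
|E| ≈ 0.163 < 1, so demand is inelastic.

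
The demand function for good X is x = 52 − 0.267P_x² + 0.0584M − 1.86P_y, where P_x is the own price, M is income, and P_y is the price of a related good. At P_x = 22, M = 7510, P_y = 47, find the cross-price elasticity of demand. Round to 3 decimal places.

-0.319

At the given point, x = 52 − 0.267(22)² + 0.0584(7510) − 1.86(47) = 52 − 129.228 + 438.584 − 87.42 = 273.936.
∂x/∂P_y = −1.86, so E_xy = -1.86·(47/273.936) ≈ -0.319.
E_xy < 0: the goods are complements.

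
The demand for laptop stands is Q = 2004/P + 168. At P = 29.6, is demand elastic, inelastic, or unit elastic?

At P = 29.6, Q = 235.7027.
dQ/dP = −2004/P² = −2.2873.
Point elasticity E = (dQ/dP)·(P/Q) = -2.2873 × 29.6/235.7027 ≈ -0.287.
|E| ≈ 0.287 < 1, so demand is inelastic.

inelastic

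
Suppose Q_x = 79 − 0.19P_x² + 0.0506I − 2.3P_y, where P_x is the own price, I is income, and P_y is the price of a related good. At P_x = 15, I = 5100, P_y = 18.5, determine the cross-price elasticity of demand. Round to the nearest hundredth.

-0.17

Evaluating quantity at (P_x, I, P_y) gives Q_x = 79 − 0.19(15)² + 0.0506(5100) − 2.3(18.5) = 79 − 42.75 + 258.06 − 42.55 = 251.76.
∂Q_x/∂P_y = −2.3, so E_xy = -2.3·(18.5/251.76) ≈ -0.17.
E_xy < 0: the goods are complements.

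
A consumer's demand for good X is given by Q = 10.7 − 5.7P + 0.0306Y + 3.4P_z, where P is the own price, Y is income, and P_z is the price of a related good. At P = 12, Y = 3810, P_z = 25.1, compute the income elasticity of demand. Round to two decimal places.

At the given point, Q = 10.7 − 5.7(12) + 0.0306(3810) + 3.4(25.1) = 10.7 − 68.4 + 116.586 + 85.34 = 144.226.
∂Q/∂Y = +0.0306, so E_I = 0.0306·(3810/144.226) ≈ 0.81.
E_I ∈ (0,1): normal good (necessity).

0.81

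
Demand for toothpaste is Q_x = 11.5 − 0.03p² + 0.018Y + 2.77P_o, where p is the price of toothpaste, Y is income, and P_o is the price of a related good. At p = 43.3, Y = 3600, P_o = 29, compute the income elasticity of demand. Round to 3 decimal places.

Q_x = 11.5 − 0.03(43.3)² + 0.018(3600) + 2.77(29) = 11.5 − 56.2467 + 64.8 + 80.33 = 100.3833.
∂Q_x/∂Y = +0.018, so E_I = 0.018·(3600/100.3833) ≈ 0.646.
E_I ∈ (0,1): normal good (necessity).

0.646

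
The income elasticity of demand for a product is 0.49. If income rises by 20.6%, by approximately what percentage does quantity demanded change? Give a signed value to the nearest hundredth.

%ΔQ ≈ E × %ΔI = (0.49) × (20.6%) ≈ 10.09%.

10.09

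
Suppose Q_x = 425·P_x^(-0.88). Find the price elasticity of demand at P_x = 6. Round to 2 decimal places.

-0.88

For a Cobb–Douglas (constant-elasticity) form Q_x = A·P_x^α·…, the elasticity with respect to P_x equals the exponent α at every point.
Here the exponent on P_x is -0.88, so the price elasticity of demand is -0.88.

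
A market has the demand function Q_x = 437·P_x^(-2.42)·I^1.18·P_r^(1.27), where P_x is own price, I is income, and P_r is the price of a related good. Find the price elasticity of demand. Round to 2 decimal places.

-2.42

For a Cobb–Douglas (constant-elasticity) form Q_x = A·P_x^α·…, the elasticity with respect to P_x equals the exponent α at every point.
Here the exponent on P_x is -2.42, so the price elasticity of demand is -2.42.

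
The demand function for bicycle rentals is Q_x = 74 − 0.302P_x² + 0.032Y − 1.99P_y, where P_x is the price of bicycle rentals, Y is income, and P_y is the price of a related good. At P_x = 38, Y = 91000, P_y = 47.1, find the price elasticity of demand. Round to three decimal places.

Evaluating quantity at (P_x, Y, P_y) gives Q_x = 74 − 0.302(38)² + 0.032(91000) − 1.99(47.1) = 74 − 436.088 + 2912 − 93.729 = 2456.183.
∂Q_x/∂P_x = −2·0.302·P_x = -22.952, so E_p = -22.952·(38/2456.183) ≈ -0.355.
|E_p| < 1: demand is inelastic.

-0.355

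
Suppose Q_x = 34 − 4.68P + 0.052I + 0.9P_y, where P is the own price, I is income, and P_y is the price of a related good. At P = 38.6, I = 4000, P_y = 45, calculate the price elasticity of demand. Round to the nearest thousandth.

Evaluating quantity at (P, I, P_y) gives Q_x = 34 − 4.68(38.6) + 0.052(4000) + 0.9(45) = 34 − 180.648 + 208 + 40.5 = 101.852.
∂Q_x/∂P = −4.68, so E_p = (−4.68)·(38.6/101.852) ≈ -1.774.
|E_p| > 1: demand is elastic.

-1.774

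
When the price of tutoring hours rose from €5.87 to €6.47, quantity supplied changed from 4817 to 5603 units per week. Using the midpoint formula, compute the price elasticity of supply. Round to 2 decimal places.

%ΔQ = (5603 − 4817)/[(4817 + 5603)/2] = 786/5210 ≈ 0.1509.
%Δp = (6.47 − 5.87)/[(5.87 + 6.47)/2] = 0.6/6.17 ≈ 0.0972.
Arc elasticity E = %ΔQ/%Δp ≈ 0.1509/0.0972 ≈ 1.55.
|E| > 1: supply is elastic over this range.

1.55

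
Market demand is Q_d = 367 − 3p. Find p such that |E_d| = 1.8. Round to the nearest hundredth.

Set −bp/(a − bp) = −1.8 ⇒ bp = 1.8(a − bp) ⇒ bp(1+1.8) = 1.8·a.
p = 1.8·367/(3·2.8) ≈ 78.64.

78.64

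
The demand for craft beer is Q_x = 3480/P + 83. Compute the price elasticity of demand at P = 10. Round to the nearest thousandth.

At P = 10, Q_x = 431.
dQ_x/dP = −3480/P² = −34.8.
Point elasticity E = (dQ_x/dP)·(P/Q_x) = -34.8 × 10/431 ≈ -0.807.
|E| < 1, so demand is inelastic at this price.

-0.807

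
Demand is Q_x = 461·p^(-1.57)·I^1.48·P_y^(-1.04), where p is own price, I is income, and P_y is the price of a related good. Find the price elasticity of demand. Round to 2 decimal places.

For a Cobb–Douglas (constant-elasticity) form Q_x = A·p^α·…, the elasticity with respect to p equals the exponent α at every point.
Here the exponent on p is -1.57, so the price elasticity of demand is -1.57.

-1.57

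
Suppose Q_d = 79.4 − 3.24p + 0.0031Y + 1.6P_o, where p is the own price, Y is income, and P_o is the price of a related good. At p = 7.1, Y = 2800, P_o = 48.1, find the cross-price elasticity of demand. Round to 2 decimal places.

Q_d = 79.4 − 3.24(7.1) + 0.0031(2800) + 1.6(48.1) = 79.4 − 23.004 + 8.68 + 76.96 = 142.036.
∂Q_d/∂P_o = +1.6, so E_xy = 1.6·(48.1/142.036) ≈ 0.54.
E_xy > 0: the goods are substitutes.

0.54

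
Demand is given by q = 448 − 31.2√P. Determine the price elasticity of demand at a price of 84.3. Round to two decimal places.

At P = 84.3, q = 161.5371.
dq/dP = −31.2/(2√P) = −31.2/(2·9.1815).
Point elasticity E = (dq/dP)·(P/q) = -1.6991 × 84.3/161.5371 ≈ -0.89.
|E| < 1, so demand is inelastic at this price.

-0.89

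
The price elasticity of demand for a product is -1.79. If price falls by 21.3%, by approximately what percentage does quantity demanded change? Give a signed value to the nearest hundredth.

%ΔQ ≈ E × %ΔP = (-1.79) × (-21.3%) ≈ 38.13%.

38.13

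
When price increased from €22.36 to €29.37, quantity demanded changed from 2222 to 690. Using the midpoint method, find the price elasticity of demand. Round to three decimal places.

-3.882

%Δq = (690 − 2222)/[(2222 + 690)/2] = -1532/1456 ≈ -1.0522.
%ΔP = (29.37 − 22.36)/[(22.36 + 29.37)/2] = 7.01/25.865 ≈ 0.2710.
Arc elasticity E = %Δq/%ΔP ≈ -1.0522/0.2710 ≈ -3.882.
|E| > 1: demand is elastic over this range.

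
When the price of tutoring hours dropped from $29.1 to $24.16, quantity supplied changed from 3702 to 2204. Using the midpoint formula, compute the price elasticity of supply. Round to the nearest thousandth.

2.735

%Δq = (2204 − 3702)/[(3702 + 2204)/2] = -1498/2953 ≈ -0.5073.
%ΔP = (24.16 − 29.1)/[(29.1 + 24.16)/2] = -4.94/26.63 ≈ -0.1855.
Arc elasticity E = %Δq/%ΔP ≈ -0.5073/-0.1855 ≈ 2.735.
|E| > 1: supply is elastic over this range.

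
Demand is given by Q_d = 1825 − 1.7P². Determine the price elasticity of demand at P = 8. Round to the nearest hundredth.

At P = 8, Q_d = 1716.2.
dQ_d/dP = −2·1.7·P = −27.2.
Point elasticity E = (dQ_d/dP)·(P/Q_d) = -27.2 × 8/1716.2 ≈ -0.13.
|E| < 1, so demand is inelastic at this price.

-0.13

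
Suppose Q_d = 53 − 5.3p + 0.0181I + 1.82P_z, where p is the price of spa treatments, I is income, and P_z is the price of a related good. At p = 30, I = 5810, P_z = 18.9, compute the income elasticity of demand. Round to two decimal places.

3.13

Q_d = 53 − 5.3(30) + 0.0181(5810) + 1.82(18.9) = 53 − 159 + 105.161 + 34.398 = 33.559.
∂Q_d/∂I = +0.0181, so E_I = 0.0181·(5810/33.559) ≈ 3.13.
E_I > 1: normal good (luxury).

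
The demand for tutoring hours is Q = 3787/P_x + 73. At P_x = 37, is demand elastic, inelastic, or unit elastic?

inelastic

At P_x = 37, Q = 175.3514.
dQ/dP_x = −3787/P_x² = −2.7663.
Point elasticity E = (dQ/dP_x)·(P_x/Q) = -2.7663 × 37/175.3514 ≈ -0.584.
|E| ≈ 0.584 < 1, so demand is inelastic.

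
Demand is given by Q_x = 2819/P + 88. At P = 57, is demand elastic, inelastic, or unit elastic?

inelastic

At P = 57, Q_x = 137.4561.
dQ_x/dP = −2819/P² = −0.8677.
Point elasticity E = (dQ_x/dP)·(P/Q_x) = -0.8677 × 57/137.4561 ≈ -0.360.
|E| ≈ 0.360 < 1, so demand is inelastic.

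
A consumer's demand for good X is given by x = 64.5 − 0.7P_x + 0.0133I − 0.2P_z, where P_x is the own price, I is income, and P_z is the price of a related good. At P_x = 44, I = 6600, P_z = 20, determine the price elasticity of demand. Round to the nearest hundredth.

-0.26

At the given point, x = 64.5 − 0.7(44) + 0.0133(6600) − 0.2(20) = 64.5 − 30.8 + 87.78 − 4 = 117.48.
∂x/∂P_x = −0.7, so E_p = (−0.7)·(44/117.48) ≈ -0.26.
|E_p| < 1: demand is inelastic.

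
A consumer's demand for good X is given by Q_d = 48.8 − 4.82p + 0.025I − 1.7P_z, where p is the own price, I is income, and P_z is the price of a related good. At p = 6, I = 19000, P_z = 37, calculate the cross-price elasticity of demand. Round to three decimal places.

First evaluate Q_d: 48.8 − 4.82(6) + 0.025(19000) − 1.7(37) = 48.8 − 28.92 + 475 − 62.9 = 431.98.
∂Q_d/∂P_z = −1.7, so E_xy = -1.7·(37/431.98) ≈ -0.146.
E_xy < 0: the goods are complements.

-0.146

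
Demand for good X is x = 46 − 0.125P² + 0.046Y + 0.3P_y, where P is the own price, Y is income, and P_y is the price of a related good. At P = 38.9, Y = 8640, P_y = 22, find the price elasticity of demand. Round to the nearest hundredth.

-1.45

Evaluating quantity at (P, Y, P_y) gives x = 46 − 0.125(38.9)² + 0.046(8640) + 0.3(22) = 46 − 189.1513 + 397.44 + 6.6 = 260.8888.
∂x/∂P = −2·0.125·P = -9.725, so E_p = -9.725·(38.9/260.8888) ≈ -1.45.
|E_p| > 1: demand is elastic.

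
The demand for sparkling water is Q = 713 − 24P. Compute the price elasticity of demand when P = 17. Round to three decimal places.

-1.338

At P = 17, Q = 305.
dQ/dP = −24.
Point elasticity E = (dQ/dP)·(P/Q) = -24 × 17/305 ≈ -1.338.
|E| > 1, so demand is elastic at this price.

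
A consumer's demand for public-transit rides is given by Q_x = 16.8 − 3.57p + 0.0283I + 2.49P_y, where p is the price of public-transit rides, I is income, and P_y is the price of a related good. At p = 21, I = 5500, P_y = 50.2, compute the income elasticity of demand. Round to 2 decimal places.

0.70

Substituting, Q_x = 16.8 − 3.57(21) + 0.0283(5500) + 2.49(50.2) = 16.8 − 74.97 + 155.65 + 124.998 = 222.478.
∂Q_x/∂I = +0.0283, so E_I = 0.0283·(5500/222.478) ≈ 0.70.
E_I ∈ (0,1): normal good (necessity).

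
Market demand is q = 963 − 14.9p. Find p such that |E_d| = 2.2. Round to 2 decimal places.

44.43

Set −bp/(a − bp) = −2.2 ⇒ bp = 2.2(a − bp) ⇒ bp(1+2.2) = 2.2·a.
p = 2.2·963/(14.9·3.2) ≈ 44.43.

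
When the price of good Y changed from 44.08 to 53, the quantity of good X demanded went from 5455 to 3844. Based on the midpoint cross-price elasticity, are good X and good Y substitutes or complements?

%ΔQ_x = (3844 − 5455)/[(5455+3844)/2] = -1611/4649.5 ≈ -0.3465.
%ΔP_y = (53 − 44.08)/[(44.08+53)/2] ≈ 0.1838.
E_xy = -0.3465/0.1838 ≈ -1.885.
E_xy < 0, so the goods are complements.

complements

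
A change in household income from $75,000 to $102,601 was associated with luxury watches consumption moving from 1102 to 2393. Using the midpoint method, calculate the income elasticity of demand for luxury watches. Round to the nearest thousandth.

2.377

%ΔQ = (2393 − 1102)/[(1102+2393)/2] = 1291/1747.5 ≈ 0.7388.
%ΔM = (102,601 − 75,000)/[(75,000+102,601)/2] = 27601/88800.5 ≈ 0.3108.
E_I = %ΔQ/%ΔM ≈ 2.377.
E_I > 1: normal good (luxury).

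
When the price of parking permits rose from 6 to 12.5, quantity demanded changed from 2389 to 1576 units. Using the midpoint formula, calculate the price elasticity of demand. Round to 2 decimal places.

-0.58

%Δq = (1576 − 2389)/[(2389 + 1576)/2] = -813/1982.5 ≈ -0.4101.
%Δp = (12.5 − 6)/[(6 + 12.5)/2] = 6.5/9.25 ≈ 0.7027.
Arc elasticity E = %Δq/%Δp ≈ -0.4101/0.7027 ≈ -0.58.
|E| < 1: demand is inelastic over this range.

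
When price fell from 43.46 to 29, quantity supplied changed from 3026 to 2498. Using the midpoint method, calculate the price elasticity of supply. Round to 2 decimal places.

%ΔQ = (2498 − 3026)/[(3026 + 2498)/2] = -528/2762 ≈ -0.1912.
%Δp = (29 − 43.46)/[(43.46 + 29)/2] = -14.46/36.23 ≈ -0.3991.
Arc elasticity E = %ΔQ/%Δp ≈ -0.1912/-0.3991 ≈ 0.48.
|E| < 1: supply is inelastic over this range.

0.48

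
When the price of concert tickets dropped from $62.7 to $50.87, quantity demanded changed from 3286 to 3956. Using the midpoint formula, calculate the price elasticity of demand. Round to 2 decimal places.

-0.89

%ΔQ = (3956 − 3286)/[(3286 + 3956)/2] = 670/3621 ≈ 0.1850.
%Δp = (50.87 − 62.7)/[(62.7 + 50.87)/2] = -11.83/56.785 ≈ -0.2083.
Arc elasticity E = %ΔQ/%Δp ≈ 0.1850/-0.2083 ≈ -0.89.
|E| < 1: demand is inelastic over this range.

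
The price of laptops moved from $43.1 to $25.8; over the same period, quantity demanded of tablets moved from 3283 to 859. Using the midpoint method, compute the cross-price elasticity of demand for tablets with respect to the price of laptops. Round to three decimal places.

2.331

%ΔQ_x = (859 − 3283)/[(3283+859)/2] = -2424/2071 ≈ -1.1704.
%ΔP_y = (25.8 − 43.1)/[(43.1+25.8)/2] ≈ -0.5022.
E_xy = -1.1704/-0.5022 ≈ 2.331.
E_xy > 0, so tablets and laptops are substitutes.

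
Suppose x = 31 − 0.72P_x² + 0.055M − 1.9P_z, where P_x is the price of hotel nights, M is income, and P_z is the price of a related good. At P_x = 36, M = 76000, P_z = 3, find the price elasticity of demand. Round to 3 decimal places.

-0.570

x = 31 − 0.72(36)² + 0.055(76000) − 1.9(3) = 31 − 933.12 + 4180 − 5.7 = 3272.18.
∂x/∂P_x = −2·0.72·P_x = -51.84, so E_p = -51.84·(36/3272.18) ≈ -0.570.
|E_p| < 1: demand is inelastic.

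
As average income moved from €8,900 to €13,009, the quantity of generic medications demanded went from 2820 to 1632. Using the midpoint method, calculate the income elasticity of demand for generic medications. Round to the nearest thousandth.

%ΔQ = (1632 − 2820)/[(2820+1632)/2] = -1188/2226 ≈ -0.5337.
%ΔI = (13,009 − 8,900)/[(8,900+13,009)/2] = 4109/10954.5 ≈ 0.3751.
E_I = %ΔQ/%ΔI ≈ -1.423.
E_I < 0: inferior good.

-1.423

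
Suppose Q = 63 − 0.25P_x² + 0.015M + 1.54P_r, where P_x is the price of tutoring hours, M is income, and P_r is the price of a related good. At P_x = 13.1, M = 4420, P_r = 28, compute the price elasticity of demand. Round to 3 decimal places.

Substituting, Q = 63 − 0.25(13.1)² + 0.015(4420) + 1.54(28) = 63 − 42.9025 + 66.3 + 43.12 = 129.5175.
∂Q/∂P_x = −2·0.25·P_x = -6.55, so E_p = -6.55·(13.1/129.5175) ≈ -0.662.
|E_p| < 1: demand is inelastic.

-0.662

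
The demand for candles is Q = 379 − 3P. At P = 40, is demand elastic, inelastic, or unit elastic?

At P = 40, Q = 259.
dQ/dP = −3.
Point elasticity E = (dQ/dP)·(P/Q) = -3 × 40/259 ≈ -0.463.
|E| ≈ 0.463 < 1, so demand is inelastic.

inelastic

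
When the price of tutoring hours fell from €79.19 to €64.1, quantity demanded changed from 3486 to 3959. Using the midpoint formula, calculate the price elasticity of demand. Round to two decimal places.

-0.60

%ΔQ = (3959 − 3486)/[(3486 + 3959)/2] = 473/3722.5 ≈ 0.1271.
%Δp = (64.1 − 79.19)/[(79.19 + 64.1)/2] = -15.09/71.645 ≈ -0.2106.
Arc elasticity E = %ΔQ/%Δp ≈ 0.1271/-0.2106 ≈ -0.60.
|E| < 1: demand is inelastic over this range.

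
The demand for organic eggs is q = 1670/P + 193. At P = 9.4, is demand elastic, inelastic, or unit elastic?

inelastic

At P = 9.4, q = 370.6596.
dq/dP = −1670/P² = −18.9.
Point elasticity E = (dq/dP)·(P/q) = -18.9 × 9.4/370.6596 ≈ -0.479.
|E| ≈ 0.479 < 1, so demand is inelastic.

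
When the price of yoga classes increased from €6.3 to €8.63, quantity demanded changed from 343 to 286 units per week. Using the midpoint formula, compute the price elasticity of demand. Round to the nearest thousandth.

-0.581

%Δq = (286 − 343)/[(343 + 286)/2] = -57/314.5 ≈ -0.1812.
%Δp = (8.63 − 6.3)/[(6.3 + 8.63)/2] = 2.33/7.465 ≈ 0.3121.
Arc elasticity E = %Δq/%Δp ≈ -0.1812/0.3121 ≈ -0.581.
|E| < 1: demand is inelastic over this range.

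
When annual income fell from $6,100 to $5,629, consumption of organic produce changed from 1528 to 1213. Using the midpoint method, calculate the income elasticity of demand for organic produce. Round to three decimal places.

%ΔQ = (1213 − 1528)/[(1528+1213)/2] = -315/1370.5 ≈ -0.2298.
%ΔY = (5,629 − 6,100)/[(6,100+5,629)/2] = -471/5864.5 ≈ -0.0803.
E_I = %ΔQ/%ΔY ≈ 2.862.
E_I > 1: normal good (luxury).

2.862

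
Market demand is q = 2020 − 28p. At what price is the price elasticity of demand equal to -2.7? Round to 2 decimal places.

52.64

Set −bp/(a − bp) = −2.7 ⇒ bp = 2.7(a − bp) ⇒ bp(1+2.7) = 2.7·a.
p = 2.7·2020/(28·3.7) ≈ 52.64.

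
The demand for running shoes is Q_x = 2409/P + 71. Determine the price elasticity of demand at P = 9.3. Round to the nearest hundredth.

-0.78

At P = 9.3, Q_x = 330.0323.
dQ_x/dP = −2409/P² = −27.8529.
Point elasticity E = (dQ_x/dP)·(P/Q_x) = -27.8529 × 9.3/330.0323 ≈ -0.78.
|E| < 1, so demand is inelastic at this price.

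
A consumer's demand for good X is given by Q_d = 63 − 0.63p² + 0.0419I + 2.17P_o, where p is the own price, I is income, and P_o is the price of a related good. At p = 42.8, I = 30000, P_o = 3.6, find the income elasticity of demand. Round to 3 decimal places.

Evaluating quantity at (p, I, P_o) gives Q_d = 63 − 0.63(42.8)² + 0.0419(30000) + 2.17(3.6) = 63 − 1154.0592 + 1257 + 7.812 = 173.7528.
∂Q_d/∂I = +0.0419, so E_I = 0.0419·(30000/173.7528) ≈ 7.234.
E_I > 1: normal good (luxury).

7.234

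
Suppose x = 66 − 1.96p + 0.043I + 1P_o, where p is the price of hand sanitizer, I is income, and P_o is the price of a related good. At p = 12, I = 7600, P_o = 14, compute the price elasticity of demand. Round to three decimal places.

x = 66 − 1.96(12) + 0.043(7600) + 1(14) = 66 − 23.52 + 326.8 + 14 = 383.28.
∂x/∂p = −1.96, so E_p = (−1.96)·(12/383.28) ≈ -0.061.
|E_p| < 1: demand is inelastic.

-0.061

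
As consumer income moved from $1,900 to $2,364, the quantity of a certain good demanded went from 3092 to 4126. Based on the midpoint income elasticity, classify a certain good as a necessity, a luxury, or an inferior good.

luxury

%ΔQ = (4126 − 3092)/[(3092+4126)/2] = 1034/3609 ≈ 0.2865.
%ΔI = (2,364 − 1,900)/[(1,900+2,364)/2] = 464/2132 ≈ 0.2176.
E_I = %ΔQ/%ΔI ≈ 1.316.
E_I > 1: normal good (luxury).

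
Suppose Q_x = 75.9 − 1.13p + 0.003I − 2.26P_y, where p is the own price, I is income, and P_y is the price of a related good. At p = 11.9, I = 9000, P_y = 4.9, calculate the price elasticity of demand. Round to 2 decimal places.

Substituting, Q_x = 75.9 − 1.13(11.9) + 0.003(9000) − 2.26(4.9) = 75.9 − 13.447 + 27 − 11.074 = 78.379.
∂Q_x/∂p = −1.13, so E_p = (−1.13)·(11.9/78.379) ≈ -0.17.
|E_p| < 1: demand is inelastic.

-0.17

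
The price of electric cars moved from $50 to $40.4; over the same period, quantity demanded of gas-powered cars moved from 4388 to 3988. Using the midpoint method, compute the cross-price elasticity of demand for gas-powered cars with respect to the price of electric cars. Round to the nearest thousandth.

0.450

%ΔQ_x = (3988 − 4388)/[(4388+3988)/2] = -400/4188 ≈ -0.0955.
%ΔP_y = (40.4 − 50)/[(50+40.4)/2] ≈ -0.2124.
E_xy = -0.0955/-0.2124 ≈ 0.450.
E_xy > 0, so gas-powered cars and electric cars are substitutes.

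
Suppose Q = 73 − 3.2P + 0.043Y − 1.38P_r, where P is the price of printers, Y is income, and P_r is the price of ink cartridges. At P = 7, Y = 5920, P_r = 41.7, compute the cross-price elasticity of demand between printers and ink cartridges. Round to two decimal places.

Q = 73 − 3.2(7) + 0.043(5920) − 1.38(41.7) = 73 − 22.4 + 254.56 − 57.546 = 247.614.
∂Q/∂P_r = −1.38, so E_xy = -1.38·(41.7/247.614) ≈ -0.23.
E_xy < 0: the goods are complements.

-0.23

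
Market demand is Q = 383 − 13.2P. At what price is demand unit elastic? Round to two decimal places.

14.51

For linear demand Q = a − bP, E = −bP/(a − bP). |E| = 1 ⇒ bP = a − bP ⇒ P = a/(2b).
P = 383/(2·13.2) ≈ 14.51.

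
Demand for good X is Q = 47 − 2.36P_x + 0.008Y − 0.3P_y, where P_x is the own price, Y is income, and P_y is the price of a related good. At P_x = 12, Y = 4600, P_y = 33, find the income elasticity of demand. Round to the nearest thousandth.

First evaluate Q: 47 − 2.36(12) + 0.008(4600) − 0.3(33) = 47 − 28.32 + 36.8 − 9.9 = 45.58.
∂Q/∂Y = +0.008, so E_I = 0.008·(4600/45.58) ≈ 0.807.
E_I ∈ (0,1): normal good (necessity).

0.807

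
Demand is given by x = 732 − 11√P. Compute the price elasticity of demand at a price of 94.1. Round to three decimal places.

At P = 94.1, x = 625.2943.
dx/dP = −11/(2√P) = −11/(2·9.7005).
Point elasticity E = (dx/dP)·(P/x) = -0.567 × 94.1/625.2943 ≈ -0.085.
|E| < 1, so demand is inelastic at this price.

-0.085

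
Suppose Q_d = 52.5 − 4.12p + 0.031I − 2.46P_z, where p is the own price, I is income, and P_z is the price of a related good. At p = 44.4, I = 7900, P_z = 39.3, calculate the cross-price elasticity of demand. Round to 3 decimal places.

-5.433

Q_d = 52.5 − 4.12(44.4) + 0.031(7900) − 2.46(39.3) = 52.5 − 182.928 + 244.9 − 96.678 = 17.794.
∂Q_d/∂P_z = −2.46, so E_xy = -2.46·(39.3/17.794) ≈ -5.433.
E_xy < 0: the goods are complements.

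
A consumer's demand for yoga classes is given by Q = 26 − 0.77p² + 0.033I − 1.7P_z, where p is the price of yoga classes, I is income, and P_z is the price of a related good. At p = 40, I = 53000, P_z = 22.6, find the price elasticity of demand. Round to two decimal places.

-4.88

At the given point, Q = 26 − 0.77(40)² + 0.033(53000) − 1.7(22.6) = 26 − 1232 + 1749 − 38.42 = 504.58.
∂Q/∂p = −2·0.77·p = -61.6, so E_p = -61.6·(40/504.58) ≈ -4.88.
|E_p| > 1: demand is elastic.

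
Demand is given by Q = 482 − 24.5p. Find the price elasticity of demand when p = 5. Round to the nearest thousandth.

At p = 5, Q = 359.5.
dQ/dp = −24.5.
Point elasticity E = (dQ/dp)·(p/Q) = -24.5 × 5/359.5 ≈ -0.341.
|E| < 1, so demand is inelastic at this price.

-0.341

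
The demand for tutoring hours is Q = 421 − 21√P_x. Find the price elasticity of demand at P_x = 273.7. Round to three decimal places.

-2.361

At P_x = 273.7, Q = 73.5785.
dQ/dP_x = −21/(2√P_x) = −21/(2·16.5439).
Point elasticity E = (dQ/dP_x)·(P_x/Q) = -0.6347 × 273.7/73.5785 ≈ -2.361.
|E| > 1, so demand is elastic at this price.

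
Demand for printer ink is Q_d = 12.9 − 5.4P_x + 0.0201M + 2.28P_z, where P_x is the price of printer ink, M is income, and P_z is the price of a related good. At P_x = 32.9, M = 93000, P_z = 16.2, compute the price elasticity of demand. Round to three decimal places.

-0.102

At the given point, Q_d = 12.9 − 5.4(32.9) + 0.0201(93000) + 2.28(16.2) = 12.9 − 177.66 + 1869.3 + 36.936 = 1741.476.
∂Q_d/∂P_x = −5.4, so E_p = (−5.4)·(32.9/1741.476) ≈ -0.102.
|E_p| < 1: demand is inelastic.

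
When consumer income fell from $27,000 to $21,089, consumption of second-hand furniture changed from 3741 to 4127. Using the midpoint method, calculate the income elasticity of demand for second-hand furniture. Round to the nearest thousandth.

%ΔQ = (4127 − 3741)/[(3741+4127)/2] = 386/3934 ≈ 0.0981.
%ΔI = (21,089 − 27,000)/[(27,000+21,089)/2] = -5911/24044.5 ≈ -0.2458.
E_I = %ΔQ/%ΔI ≈ -0.399.
E_I < 0: inferior good.

-0.399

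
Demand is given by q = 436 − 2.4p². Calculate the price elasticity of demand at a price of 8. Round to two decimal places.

-1.09

At p = 8, q = 282.4.
dq/dp = −2·2.4·p = −38.4.
Point elasticity E = (dq/dp)·(p/q) = -38.4 × 8/282.4 ≈ -1.09.
|E| > 1, so demand is elastic at this price.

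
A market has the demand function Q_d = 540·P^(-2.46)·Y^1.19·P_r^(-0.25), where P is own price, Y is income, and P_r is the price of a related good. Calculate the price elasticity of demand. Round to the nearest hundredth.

For a Cobb–Douglas (constant-elasticity) form Q_d = A·P^α·…, the elasticity with respect to P equals the exponent α at every point.
Here the exponent on P is -2.46, so the price elasticity of demand is -2.46.

-2.46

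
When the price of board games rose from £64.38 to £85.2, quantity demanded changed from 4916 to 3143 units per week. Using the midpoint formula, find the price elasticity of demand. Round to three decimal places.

-1.581

%ΔQ = (3143 − 4916)/[(4916 + 3143)/2] = -1773/4029.5 ≈ -0.4400.
%Δp = (85.2 − 64.38)/[(64.38 + 85.2)/2] = 20.82/74.79 ≈ 0.2784.
Arc elasticity E = %ΔQ/%Δp ≈ -0.4400/0.2784 ≈ -1.581.
|E| > 1: demand is elastic over this range.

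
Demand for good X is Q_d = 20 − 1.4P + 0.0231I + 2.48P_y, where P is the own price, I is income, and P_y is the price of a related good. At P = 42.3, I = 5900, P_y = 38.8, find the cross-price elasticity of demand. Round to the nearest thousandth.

0.498

Q_d = 20 − 1.4(42.3) + 0.0231(5900) + 2.48(38.8) = 20 − 59.22 + 136.29 + 96.224 = 193.294.
∂Q_d/∂P_y = +2.48, so E_xy = 2.48·(38.8/193.294) ≈ 0.498.
E_xy > 0: the goods are substitutes.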